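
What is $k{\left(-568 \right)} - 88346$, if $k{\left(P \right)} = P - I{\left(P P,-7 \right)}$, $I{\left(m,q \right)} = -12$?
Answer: $-88902$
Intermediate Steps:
$k{\left(P \right)} = 12 + P$ ($k{\left(P \right)} = P - -12 = P + 12 = 12 + P$)
$k{\left(-568 \right)} - 88346 = \left(12 - 568\right) - 88346 = -556 - 88346 = -88902$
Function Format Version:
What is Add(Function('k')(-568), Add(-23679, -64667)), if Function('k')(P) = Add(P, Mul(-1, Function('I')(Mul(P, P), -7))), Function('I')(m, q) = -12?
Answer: -88902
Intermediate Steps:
Function('k')(P) = Add(12, P) (Function('k')(P) = Add(P, Mul(-1, -12)) = Add(P, 12) = Add(12, P))
Add(Function('k')(-568), Add(-23679, -64667)) = Add(Add(12, -568), Add(-23679, -64667)) = Add(-556, -88346) = -88902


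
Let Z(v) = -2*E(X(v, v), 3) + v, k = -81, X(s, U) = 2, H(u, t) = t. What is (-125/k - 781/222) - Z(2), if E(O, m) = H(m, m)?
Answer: 12139/5994 ≈ 2.0252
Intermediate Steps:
E(O, m) = m
Z(v) = -6 + v (Z(v) = -2*3 + v = -6 + v)
(-125/k - 781/222) - Z(2) = (-125/(-81) - 781/222) - (-6 + 2) = (-125*(-1/81) - 781*1/222) - 1*(-4) = (125/81 - 781/222) + 4 = -11837/5994 + 4 = 12139/5994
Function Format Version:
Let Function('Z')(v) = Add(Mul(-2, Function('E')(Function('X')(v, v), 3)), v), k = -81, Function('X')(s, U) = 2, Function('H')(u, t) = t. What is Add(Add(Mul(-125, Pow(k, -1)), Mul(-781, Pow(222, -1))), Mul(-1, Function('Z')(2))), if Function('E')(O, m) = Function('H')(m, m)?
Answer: Rational(12139, 5994) ≈ 2.0252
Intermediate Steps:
Function('E')(O, m) = m
Function('Z')(v) = Add(-6, v) (Function('Z')(v) = Add(Mul(-2, 3), v) = Add(-6, v))
Add(Add(Mul(-125, Pow(k, -1)), Mul(-781, Pow(222, -1))), Mul(-1, Function('Z')(2))) = Add(Add(Mul(-125, Pow(-81, -1)), Mul(-781, Pow(222, -1))), Mul(-1, Add(-6, 2))) = Add(Add(Mul(-125, Rational(-1, 81)), Mul(-781, Rational(1, 222))), Mul(-1, -4)) = Add(Add(Rational(125, 81), Rational(-781, 222)), 4) = Add(Rational(-11837, 5994), 4) = Rational(12139, 5994)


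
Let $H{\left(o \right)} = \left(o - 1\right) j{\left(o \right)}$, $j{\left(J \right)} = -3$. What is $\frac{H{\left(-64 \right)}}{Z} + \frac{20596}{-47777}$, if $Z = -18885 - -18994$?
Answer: $\frac{7071551}{5207693} \approx 1.3579$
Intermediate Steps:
$Z = 109$ ($Z = -18885 + 18994 = 109$)
$H{\left(o \right)} = 3 - 3 o$ ($H{\left(o \right)} = \left(o - 1\right) \left(-3\right) = \left(-1 + o\right) \left(-3\right) = 3 - 3 o$)
$\frac{H{\left(-64 \right)}}{Z} + \frac{20596}{-47777} = \frac{3 - -192}{109} + \frac{20596}{-47777} = \left(3 + 192\right) \frac{1}{109} + 20596 \left(- \frac{1}{47777}\right) = 195 \cdot \frac{1}{109} - \frac{20596}{47777} = \frac{195}{109} - \frac{20596}{47777} = \frac{7071551}{5207693}$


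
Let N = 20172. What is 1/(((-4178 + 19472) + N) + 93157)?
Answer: 1/128623 ≈ 7.7747e-6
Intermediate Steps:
1/(((-4178 + 19472) + N) + 93157) = 1/(((-4178 + 19472) + 20172) + 93157) = 1/((15294 + 20172) + 93157) = 1/(35466 + 93157) = 1/128623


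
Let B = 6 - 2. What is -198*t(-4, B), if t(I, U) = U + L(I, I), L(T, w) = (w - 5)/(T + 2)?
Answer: -1683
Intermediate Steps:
L(T, w) = (-5 + w)/(2 + T)
B = 4
t(I, U) = U + (-5 + I)/(2 + I)
-198*t(-4, B) = -198*(-5 - 4 + 4*(2 - 4))/(2 - 4) = -198*(-5 - 4 + 4*(-2))/(-2) = -(-99)*(-5 - 4 - 8) = -(-99)*(-17) = -198*17/2 = -1683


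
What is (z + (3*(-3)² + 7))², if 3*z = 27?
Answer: 1849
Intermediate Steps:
z = 9 (z = (⅓)*27 = 9)
(z + (3*(-3)² + 7))² = (9 + (3*(-3)² + 7))² = (9 + (3*9 + 7))² = (9 + (27 + 7))² = (9 + 34)² = 43² = 1849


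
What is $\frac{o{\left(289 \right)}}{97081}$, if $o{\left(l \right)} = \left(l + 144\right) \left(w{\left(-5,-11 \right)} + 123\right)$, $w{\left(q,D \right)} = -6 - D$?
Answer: $\frac{55424}{97081} \approx 0.5709$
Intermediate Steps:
$o{\left(l \right)} = 18432 + 128 l$ ($o{\left(l \right)} = \left(l + 144\right) \left(\left(-6 - -11\right) + 123\right) = \left(144 + l\right) \left(\left(-6 + 11\right) + 123\right) = \left(144 + l\right) \left(5 + 123\right) = \left(144 + l\right) 128 = 18432 + 128 l$)
$\frac{o{\left(289 \right)}}{97081} = \frac{18432 + 128 \cdot 289}{97081} = \left(18432 + 36992\right) \frac{1}{97081} = 55424 \cdot \frac{1}{97081} = \frac{55424}{97081}$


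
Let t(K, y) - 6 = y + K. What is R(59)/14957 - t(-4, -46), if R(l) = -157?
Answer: 657951/14957 ≈ 43.990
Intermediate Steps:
t(K, y) = 6 + K + y (t(K, y) = 6 + (y + K) = 6 + (K + y) = 6 + K + y)
R(59)/14957 - t(-4, -46) = -157/14957 - (6 - 4 - 46) = -157*1/14957 - 1*(-44) = -157/14957 + 44 = 657951/14957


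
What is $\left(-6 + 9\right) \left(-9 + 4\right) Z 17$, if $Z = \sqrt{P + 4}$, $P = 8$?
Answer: $- 510 \sqrt{3} \approx -883.35$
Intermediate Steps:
$Z = 2 \sqrt{3}$ ($Z = \sqrt{8 + 4} = \sqrt{12} = 2 \sqrt{3} \approx 3.4641$)
$\left(-6 + 9\right) \left(-9 + 4\right) Z 17 = \left(-6 + 9\right) \left(-9 + 4\right) 2 \sqrt{3} \cdot 17 = 3 \left(-5\right) 2 \sqrt{3} \cdot 17 = - 15 \cdot 2 \sqrt{3} \cdot 17 = - 30 \sqrt{3} \cdot 17 = - 510 \sqrt{3}$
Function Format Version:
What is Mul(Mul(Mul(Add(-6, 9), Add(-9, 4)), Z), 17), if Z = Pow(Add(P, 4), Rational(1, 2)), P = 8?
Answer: Mul(-510, Pow(3, Rational(1, 2))) ≈ -883.35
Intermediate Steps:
Z = Mul(2, Pow(3, Rational(1, 2))) (Z = Pow(Add(8, 4), Rational(1, 2)) = Pow(12, Rational(1, 2)) = Mul(2, Pow(3, Rational(1, 2))) ≈ 3.4641)
Mul(Mul(Mul(Add(-6, 9), Add(-9, 4)), Z), 17) = Mul(Mul(Mul(Add(-6, 9), Add(-9, 4)), Mul(2, Pow(3, Rational(1, 2)))), 17) = Mul(Mul(Mul(3, -5), Mul(2, Pow(3, Rational(1, 2)))), 17) = Mul(Mul(-15, Mul(2, Pow(3, Rational(1, 2)))), 17) = Mul(Mul(-30, Pow(3, Rational(1, 2))), 17) = Mul(-510, Pow(3, Rational(1, 2)))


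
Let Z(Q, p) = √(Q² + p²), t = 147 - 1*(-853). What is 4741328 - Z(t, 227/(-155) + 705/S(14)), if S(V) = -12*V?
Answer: 4741328 - √75344814444769/8680 ≈ 4.7403e+6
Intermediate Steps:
t = 1000 (t = 147 + 853 = 1000)
4741328 - Z(t, 227/(-155) + 705/S(14)) = 4741328 - √(1000² + (227/(-155) + 705/((-12*14)))²) = 4741328 - √(1000000 + (227*(-1/155) + 705/(-168))²) = 4741328 - √(1000000 + (-227/155 + 705*(-1/168))²) = 4741328 - √(1000000 + (-227/155 - 235/56)²) = 4741328 - √(1000000 + (-49137/8680)²) = 4741328 - √(1000000 + 2414444769/75342400) = 4741328 - √(75344814444769/75342400) = 4741328 - √75344814444769/8680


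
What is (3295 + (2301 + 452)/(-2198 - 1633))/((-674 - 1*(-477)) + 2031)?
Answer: 6310196/3513027 ≈ 1.7962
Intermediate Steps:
(3295 + (2301 + 452)/(-2198 - 1633))/((-674 - 1*(-477)) + 2031) = (3295 + 2753/(-3831))/((-674 + 477) + 2031) = (3295 + 2753*(-1/3831))/(-197 + 2031) = (3295 - 2753/3831)/1834 = (12620392/3831)*(1/1834) = 6310196/3513027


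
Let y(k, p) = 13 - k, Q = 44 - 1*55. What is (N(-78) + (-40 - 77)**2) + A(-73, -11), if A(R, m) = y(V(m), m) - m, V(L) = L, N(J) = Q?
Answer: 13713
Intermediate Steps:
Q = -11 (Q = 44 - 55 = -11)
N(J) = -11
A(R, m) = 13 - 2*m (A(R, m) = (13 - m) - m = 13 - 2*m)
(N(-78) + (-40 - 77)**2) + A(-73, -11) = (-11 + (-40 - 77)**2) + (13 - 2*(-11)) = (-11 + (-117)**2) + (13 + 22) = (-11 + 13689) + 35 = 13678 + 35 = 13713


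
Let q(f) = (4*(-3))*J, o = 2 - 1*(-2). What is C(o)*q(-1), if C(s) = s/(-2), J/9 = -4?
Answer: -864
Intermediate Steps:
J = -36 (J = 9*(-4) = -36)
o = 4 (o = 2 + 2 = 4)
q(f) = 432 (q(f) = (4*(-3))*(-36) = -12*(-36) = 432)
C(s) = -s/2 (C(s) = s*(-1/2) = -s/2)
C(o)*q(-1) = -1/2*4*432 = -2*432 = -864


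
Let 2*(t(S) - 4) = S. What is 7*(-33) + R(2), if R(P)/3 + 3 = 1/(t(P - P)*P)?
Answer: -1917/8 ≈ -239.63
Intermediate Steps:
t(S) = 4 + S/2
R(P) = -9 + 3/(4*P) (R(P) = -9 + 3*(1/((4 + (P - P)/2)*P)) = -9 + 3*(1/((4 + (1/2)*0)*P)) = -9 + 3*(1/((4 + 0)*P)) = -9 + 3*(1/(4*P)) = -9 + 3/(4*P))
7*(-33) + R(2) = 7*(-33) + (-9 + (3/4)/2) = -231 + (-9 + (3/4)*(1/2)) = -231 + (-9 + 3/8) = -231 - 69/8 = -1917/8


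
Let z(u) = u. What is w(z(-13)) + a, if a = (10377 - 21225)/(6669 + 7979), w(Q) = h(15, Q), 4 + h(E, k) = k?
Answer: -32483/1831 ≈ -17.741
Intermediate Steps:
h(E, k) = -4 + k
w(Q) = -4 + Q
a = -1356/1831 (a = -10848/14648 = -10848*1/14648 = -1356/1831 ≈ -0.74058)
w(z(-13)) + a = (-4 - 13) - 1356/1831 = -17 - 1356/1831 = -32483/1831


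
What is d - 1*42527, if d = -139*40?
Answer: -48087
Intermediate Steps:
d = -5560
d - 1*42527 = -5560 - 1*42527 = -5560 - 42527 = -48087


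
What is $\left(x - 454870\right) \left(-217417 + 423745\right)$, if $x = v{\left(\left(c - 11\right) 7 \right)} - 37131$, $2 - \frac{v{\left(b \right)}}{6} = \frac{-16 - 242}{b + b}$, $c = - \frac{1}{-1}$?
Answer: $- \frac{3552968572656}{35} \approx -1.0151 \cdot 10^{11}$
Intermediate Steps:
$c = 1$ ($c = \left(-1\right) \left(-1\right) = 1$)
$v{\left(b \right)} = 12 + \frac{774}{b}$ ($v{\left(b \right)} = 12 - 6 \frac{-16 - 242}{b + b} = 12 - 6 \left(- \frac{258}{2 b}\right) = 12 - 6 \left(- 258 \frac{1}{2 b}\right) = 12 - 6 \left(- \frac{129}{b}\right) = 12 + \frac{774}{b}$)
$x = - \frac{1299552}{35}$ ($x = \left(12 + \frac{774}{\left(1 - 11\right) 7}\right) - 37131 = \left(12 + \frac{774}{\left(-10\right) 7}\right) - 37131 = \left(12 + \frac{774}{-70}\right) - 37131 = \left(12 + 774 \left(- \frac{1}{70}\right)\right) - 37131 = \left(12 - \frac{387}{35}\right) - 37131 = \frac{33}{35} - 37131 = - \frac{1299552}{35} \approx -37130.0$)
$\left(x - 454870\right) \left(-217417 + 423745\right) = \left(- \frac{1299552}{35} - 454870\right) \left(-217417 + 423745\right) = \left(- \frac{17220002}{35}\right) 206328 = - \frac{3552968572656}{35}$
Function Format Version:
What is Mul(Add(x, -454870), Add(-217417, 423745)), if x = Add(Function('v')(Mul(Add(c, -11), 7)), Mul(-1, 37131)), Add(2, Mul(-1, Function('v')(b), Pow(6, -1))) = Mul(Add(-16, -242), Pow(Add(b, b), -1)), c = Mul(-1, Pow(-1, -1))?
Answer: Rational(-3552968572656, 35) ≈ -1.0151e+11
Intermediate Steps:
c = 1 (c = Mul(-1, -1) = 1)
Function('v')(b) = Add(12, Mul(774, Pow(b, -1))) (Function('v')(b) = Add(12, Mul(-6, Mul(Add(-16, -242), Pow(Add(b, b), -1)))) = Add(12, Mul(-6, Mul(-258, Pow(Mul(2, b), -1)))) = Add(12, Mul(-6, Mul(-258, Mul(Rational(1, 2), Pow(b, -1))))) = Add(12, Mul(-6, Mul(-129, Pow(b, -1)))) = Add(12, Mul(774, Pow(b, -1))))
x = Rational(-1299552, 35) (x = Add(Add(12, Mul(774, Pow(Mul(Add(1, -11), 7), -1))), Mul(-1, 37131)) = Add(Add(12, Mul(774, Pow(Mul(-10, 7), -1))), -37131) = Add(Add(12, Mul(774, Pow(-70, -1))), -37131) = Add(Add(12, Mul(774, Rational(-1, 70))), -37131) = Add(Add(12, Rational(-387, 35)), -37131) = Add(Rational(33, 35), -37131) = Rational(-1299552, 35) ≈ -37130.)
Mul(Add(x, -454870), Add(-217417, 423745)) = Mul(Add(Rational(-1299552, 35), -454870), Add(-217417, 423745)) = Mul(Rational(-17220002, 35), 206328) = Rational(-3552968572656, 35)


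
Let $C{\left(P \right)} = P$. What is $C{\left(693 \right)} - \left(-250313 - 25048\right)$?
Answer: $276054$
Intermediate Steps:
$C{\left(693 \right)} - \left(-250313 - 25048\right) = 693 - \left(-250313 - 25048\right) = 693 - -275361 = 693 + 275361 = 276054$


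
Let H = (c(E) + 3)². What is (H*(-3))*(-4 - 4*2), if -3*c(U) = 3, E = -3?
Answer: 144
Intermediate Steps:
c(U) = -1 (c(U) = -⅓*3 = -1)
H = 4 (H = (-1 + 3)² = 2² = 4)
(H*(-3))*(-4 - 4*2) = (4*(-3))*(-4 - 4*2) = -12*(-4 - 8) = -12*(-12) = 144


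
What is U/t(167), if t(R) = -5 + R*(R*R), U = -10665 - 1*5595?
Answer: -2710/776243 ≈ -0.0034912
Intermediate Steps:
U = -16260 (U = -10665 - 5595 = -16260)
t(R) = -5 + R³ (t(R) = -5 + R*R² = -5 + R³)
U/t(167) = -16260/(-5 + 167³) = -16260/(-5 + 4657463) = -16260/4657458 = -16260*1/4657458 = -2710/776243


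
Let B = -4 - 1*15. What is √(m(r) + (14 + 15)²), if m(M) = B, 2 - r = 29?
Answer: √822 ≈ 28.671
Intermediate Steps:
r = -27 (r = 2 - 1*29 = 2 - 29 = -27)
B = -19 (B = -4 - 15 = -19)
m(M) = -19
√(m(r) + (14 + 15)²) = √(-19 + (14 + 15)²) = √(-19 + 29²) = √(-19 + 841) = √822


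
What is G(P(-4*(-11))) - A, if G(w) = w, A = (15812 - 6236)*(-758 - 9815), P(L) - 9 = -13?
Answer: 101247044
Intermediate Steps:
P(L) = -4 (P(L) = 9 - 13 = -4)
A = -101247048 (A = 9576*(-10573) = -101247048)
G(P(-4*(-11))) - A = -4 - 1*(-101247048) = -4 + 101247048 = 101247044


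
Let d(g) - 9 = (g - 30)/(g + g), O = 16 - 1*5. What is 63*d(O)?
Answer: 11277/22 ≈ 512.59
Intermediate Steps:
O = 11 (O = 16 - 5 = 11)
d(g) = 9 + (-30 + g)/(2*g) (d(g) = 9 + (g - 30)/(g + g) = 9 + (-30 + g)/((2*g)) = 9 + (-30 + g)*(1/(2*g)) = 9 + (-30 + g)/(2*g))
63*d(O) = 63*(19/2 - 15/11) = 63*(179/22) = 11277/22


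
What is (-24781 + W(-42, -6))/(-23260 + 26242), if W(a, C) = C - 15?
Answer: -12401/1491 ≈ -8.3172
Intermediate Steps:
W(a, C) = -15 + C
(-24781 + W(-42, -6))/(-23260 + 26242) = (-24781 + (-15 - 6))/(-23260 + 26242) = (-24781 - 21)/2982 = -24802*1/2982 = -12401/1491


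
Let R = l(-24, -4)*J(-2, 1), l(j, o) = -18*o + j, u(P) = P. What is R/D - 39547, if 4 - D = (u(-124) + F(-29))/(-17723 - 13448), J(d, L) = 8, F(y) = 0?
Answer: -102375097/2595 ≈ -39451.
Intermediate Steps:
l(j, o) = j - 18*o
R = 384 (R = (-24 - 18*(-4))*8 = (-24 + 72)*8 = 48*8 = 384)
D = 124560/31171 (D = 4 - (-124 + 0)/(-17723 - 13448) = 4 - (-124)/(-31171) = 4 - (-124)*(-1)/31171 = 4 - 1*124/31171 = 4 - 124/31171 = 124560/31171 ≈ 3.9960)
R/D - 39547 = 384/(124560/31171) - 39547 = 384*(31171/124560) - 39547 = 249368/2595 - 39547 = -102375097/2595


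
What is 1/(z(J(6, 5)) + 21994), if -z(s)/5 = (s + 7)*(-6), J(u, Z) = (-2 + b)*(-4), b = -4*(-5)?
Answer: 1/20044 ≈ 4.9890e-5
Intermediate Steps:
b = 20
J(u, Z) = -72 (J(u, Z) = (-2 + 20)*(-4) = 18*(-4) = -72)
z(s) = 210 + 30*s (z(s) = -5*(s + 7)*(-6) = -5*(7 + s)*(-6) = -5*(-42 - 6*s) = 210 + 30*s)
1/(z(J(6, 5)) + 21994) = 1/((210 + 30*(-72)) + 21994) = 1/((210 - 2160) + 21994) = 1/(-1950 + 21994) = 1/20044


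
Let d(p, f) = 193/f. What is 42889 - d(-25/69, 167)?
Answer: 7162270/167 ≈ 42888.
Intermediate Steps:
42889 - d(-25/69, 167) = 42889 - 193/167 = 7162270/167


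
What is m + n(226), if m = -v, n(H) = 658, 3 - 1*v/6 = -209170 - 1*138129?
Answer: -2083154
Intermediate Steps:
v = 2083812 (v = 18 - 6*(-209170 - 1*138129) = 18 - 6*(-209170 - 138129) = 18 - 6*(-347299) = 18 + 2083794 = 2083812)
m = -2083812 (m = -1*2083812 = -2083812)
m + n(226) = -2083812 + 658 = -2083154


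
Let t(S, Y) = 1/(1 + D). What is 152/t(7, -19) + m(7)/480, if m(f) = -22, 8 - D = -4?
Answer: 474229/240 ≈ 1976.0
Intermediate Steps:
D = 12 (D = 8 - 1*(-4) = 8 + 4 = 12)
t(S, Y) = 1/13 (t(S, Y) = 1/(1 + 12) = 1/13)
152/t(7, -19) + m(7)/480 = 152/(1/13) - 22/480 = 152*13 - 22*1/480 = 1976 - 11/240 = 474229/240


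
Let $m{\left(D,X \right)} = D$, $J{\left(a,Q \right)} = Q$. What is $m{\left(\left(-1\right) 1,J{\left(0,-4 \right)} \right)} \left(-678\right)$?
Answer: $678$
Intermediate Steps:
$m{\left(\left(-1\right) 1,J{\left(0,-4 \right)} \right)} \left(-678\right) = \left(-1\right) 1 \left(-678\right) = \left(-1\right) \left(-678\right) = 678$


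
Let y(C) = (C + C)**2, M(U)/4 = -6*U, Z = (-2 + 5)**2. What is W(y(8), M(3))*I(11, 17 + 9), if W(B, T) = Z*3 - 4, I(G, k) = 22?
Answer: 506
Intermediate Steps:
Z = 9 (Z = 3**2 = 9)
M(U) = -24*U (M(U) = 4*(-6*U) = -24*U)
y(C) = 4*C**2 (y(C) = (2*C)**2 = 4*C**2)
W(B, T) = 23 (W(B, T) = 9*3 - 4 = 27 - 4 = 23)
W(y(8), M(3))*I(11, 17 + 9) = 23*22 = 506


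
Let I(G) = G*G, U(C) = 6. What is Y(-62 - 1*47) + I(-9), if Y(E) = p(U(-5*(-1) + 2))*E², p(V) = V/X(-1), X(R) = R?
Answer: -71205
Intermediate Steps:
I(G) = G²
p(V) = -V (p(V) = V/(-1) = V*(-1) = -V)
Y(E) = -6*E² (Y(E) = (-1*6)*E² = -6*E²)
Y(-62 - 1*47) + I(-9) = -6*(-62 - 1*47)² + (-9)² = -6*(-62 - 47)² + 81 = -6*(-109)² + 81 = -6*11881 + 81 = -71286 + 81 = -71205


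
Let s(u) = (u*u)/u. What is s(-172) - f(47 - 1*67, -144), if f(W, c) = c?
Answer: -28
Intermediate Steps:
s(u) = u (s(u) = u²/u = u)
s(-172) - f(47 - 1*67, -144) = -172 - 1*(-144) = -172 + 144 = -28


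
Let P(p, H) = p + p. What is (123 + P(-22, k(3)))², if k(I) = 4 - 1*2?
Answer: 6241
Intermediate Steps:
k(I) = 2 (k(I) = 4 - 2 = 2)
P(p, H) = 2*p
(123 + P(-22, k(3)))² = (123 + 2*(-22))² = (123 - 44)² = 79² = 6241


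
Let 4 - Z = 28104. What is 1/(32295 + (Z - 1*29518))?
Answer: -1/25323 ≈ -3.9490e-5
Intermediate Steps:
Z = -28100 (Z = 4 - 1*28104 = 4 - 28104 = -28100)
1/(32295 + (Z - 1*29518)) = 1/(32295 + (-28100 - 1*29518)) = 1/(32295 + (-28100 - 29518)) = 1/(32295 - 57618) = 1/(-25323) = -1/25323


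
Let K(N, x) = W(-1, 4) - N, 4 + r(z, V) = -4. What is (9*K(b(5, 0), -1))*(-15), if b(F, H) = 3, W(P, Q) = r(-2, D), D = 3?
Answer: 1485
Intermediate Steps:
r(z, V) = -8 (r(z, V) = -4 - 4 = -8)
W(P, Q) = -8
K(N, x) = -8 - N
(9*K(b(5, 0), -1))*(-15) = (9*(-8 - 1*3))*(-15) = (9*(-8 - 3))*(-15) = (9*(-11))*(-15) = -99*(-15) = 1485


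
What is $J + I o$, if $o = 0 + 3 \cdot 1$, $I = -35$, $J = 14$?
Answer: $-91$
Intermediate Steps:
$o = 3$ ($o = 0 + 3 = 3$)
$J + I o = 14 - 105 = -91$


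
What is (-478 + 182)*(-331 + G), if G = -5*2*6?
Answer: 115736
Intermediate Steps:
G = -60 (G = -10*6 = -60)
(-478 + 182)*(-331 + G) = (-478 + 182)*(-331 - 60) = -296*(-391) = 115736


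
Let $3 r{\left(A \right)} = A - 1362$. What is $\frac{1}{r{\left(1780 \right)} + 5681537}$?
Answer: $\frac{3}{17045029} \approx 1.76 \cdot 10^{-7}$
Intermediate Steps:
$r{\left(A \right)} = -454 + \frac{A}{3}$ ($r{\left(A \right)} = \frac{A - 1362}{3} = \frac{-1362 + A}{3} = -454 + \frac{A}{3}$)
$\frac{1}{r{\left(1780 \right)} + 5681537} = \frac{1}{\left(-454 + \frac{1}{3} \cdot 1780\right) + 5681537} = \frac{1}{\left(-454 + \frac{1780}{3}\right) + 5681537} = \frac{1}{\frac{418}{3} + 5681537} = \frac{1}{\frac{17045029}{3}} = \frac{3}{17045029}$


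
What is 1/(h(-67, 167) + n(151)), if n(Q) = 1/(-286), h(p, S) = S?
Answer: 286/47761 ≈ 0.0059882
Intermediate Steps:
n(Q) = -1/286
1/(h(-67, 167) + n(151)) = 1/(167 - 1/286) = 1/(47761/286) = 286/47761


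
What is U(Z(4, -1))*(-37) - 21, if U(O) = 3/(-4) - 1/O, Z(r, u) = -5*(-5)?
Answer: 823/100 ≈ 8.2300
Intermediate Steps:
Z(r, u) = 25
U(O) = -¾ - 1/O (U(O) = 3*(-¼) - 1/O = -¾ - 1/O)
U(Z(4, -1))*(-37) - 21 = (-¾ - 1/25)*(-37) - 21 = -79/100*(-37) - 21 = 2923/100 - 21 = 823/100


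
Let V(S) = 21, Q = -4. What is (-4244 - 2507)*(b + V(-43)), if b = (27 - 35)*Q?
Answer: -357803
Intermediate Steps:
b = 32 (b = (27 - 35)*(-4) = -8*(-4) = 32)
(-4244 - 2507)*(b + V(-43)) = (-4244 - 2507)*(32 + 21) = -6751*53 = -357803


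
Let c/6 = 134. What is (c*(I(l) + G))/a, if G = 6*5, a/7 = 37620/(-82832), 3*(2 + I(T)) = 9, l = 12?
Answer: -172042064/21945 ≈ -7839.7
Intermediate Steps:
c = 804 (c = 6*134 = 804)
I(T) = 1 (I(T) = -2 + (⅓)*9 = -2 + 3 = 1)
a = -65835/20708 (a = 7*(37620/(-82832)) = 7*(37620*(-1/82832)) = 7*(-9405/20708) = -65835/20708 ≈ -3.1792)
G = 30
(c*(I(l) + G))/a = (804*(1 + 30))/(-65835/20708) = (804*31)*(-20708/65835) = 24924*(-20708/65835) = -172042064/21945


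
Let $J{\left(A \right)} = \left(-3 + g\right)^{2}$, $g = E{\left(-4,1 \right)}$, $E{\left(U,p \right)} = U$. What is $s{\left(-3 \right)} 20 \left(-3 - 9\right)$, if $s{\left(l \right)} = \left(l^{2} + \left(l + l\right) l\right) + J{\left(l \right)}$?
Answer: $-18240$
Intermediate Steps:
$g = -4$
$J{\left(A \right)} = 49$ ($J{\left(A \right)} = \left(-3 - 4\right)^{2} = \left(-7\right)^{2} = 49$)
$s{\left(l \right)} = 49 + 3 l^{2}$ ($s{\left(l \right)} = \left(l^{2} + \left(l + l\right) l\right) + 49 = \left(l^{2} + 2 l l\right) + 49 = \left(l^{2} + 2 l^{2}\right) + 49 = 3 l^{2} + 49 = 49 + 3 l^{2}$)
$s{\left(-3 \right)} 20 \left(-3 - 9\right) = \left(49 + 3 \left(-3\right)^{2}\right) 20 \left(-3 - 9\right) = \left(49 + 3 \cdot 9\right) 20 \left(-12\right) = \left(49 + 27\right) 20 \left(-12\right) = 76 \cdot 20 \left(-12\right) = 1520 \left(-12\right) = -18240$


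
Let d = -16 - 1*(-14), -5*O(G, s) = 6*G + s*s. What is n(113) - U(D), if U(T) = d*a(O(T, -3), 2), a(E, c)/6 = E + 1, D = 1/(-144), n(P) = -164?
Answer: -347/2 ≈ -173.50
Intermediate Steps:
D = -1/144 ≈ -0.0069444
O(G, s) = -6*G/5 - s²/5 (O(G, s) = -(6*G + s*s)/5 = -(6*G + s²)/5 = -(s² + 6*G)/5 = -6*G/5 - s²/5)
d = -2 (d = -16 + 14 = -2)
a(E, c) = 6 + 6*E (a(E, c) = 6*(E + 1) = 6*(1 + E) = 6 + 6*E)
U(T) = 48/5 + 72*T/5 (U(T) = -2*(6 + 6*(-6*T/5 - ⅕*(-3)²)) = -2*(6 + 6*(-6*T/5 - ⅕*9)) = -2*(6 + 6*(-6*T/5 - 9/5)) = -2*(6 + 6*(-9/5 - 6*T/5)) = -2*(6 + (-54/5 - 36*T/5)) = -2*(-24/5 - 36*T/5) = 48/5 + 72*T/5)
n(113) - U(D) = -164 - (48/5 + (72/5)*(-1/144)) = -164 - (48/5 - ⅒) = -164 - 1*19/2 = -164 - 19/2 = -347/2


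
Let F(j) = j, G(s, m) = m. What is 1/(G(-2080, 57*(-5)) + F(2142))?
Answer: 1/1857 ≈ 0.00053850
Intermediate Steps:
1/(G(-2080, 57*(-5)) + F(2142)) = 1/(57*(-5) + 2142) = 1/(-285 + 2142) = 1/1857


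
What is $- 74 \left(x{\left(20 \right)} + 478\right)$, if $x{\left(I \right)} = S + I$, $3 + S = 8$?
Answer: $-37222$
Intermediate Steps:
$S = 5$ ($S = -3 + 8 = 5$)
$x{\left(I \right)} = 5 + I$
$- 74 \left(x{\left(20 \right)} + 478\right) = - 74 \left(\left(5 + 20\right) + 478\right) = - 74 \left(25 + 478\right) = \left(-74\right) 503 = -37222$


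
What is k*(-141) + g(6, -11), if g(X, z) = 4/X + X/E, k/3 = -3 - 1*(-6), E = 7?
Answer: -26617/21 ≈ -1267.5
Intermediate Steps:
k = 9 (k = 3*(-3 - 1*(-6)) = 3*(-3 + 6) = 3*3 = 9)
g(X, z) = 4/X + X/7
k*(-141) + g(6, -11) = 9*(-141) + (4/6 + (1/7)*6) = -1269 + (4*(1/6) + 6/7) = -1269 + (2/3 + 6/7) = -1269 + 32/21 = -26617/21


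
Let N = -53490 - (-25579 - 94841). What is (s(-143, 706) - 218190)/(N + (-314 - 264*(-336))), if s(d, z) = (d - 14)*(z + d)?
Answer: -27871/14120 ≈ -1.9739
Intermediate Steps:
s(d, z) = (-14 + d)*(d + z)
N = 66930 (N = -53490 - 1*(-120420) = -53490 + 120420 = 66930)
(s(-143, 706) - 218190)/(N + (-314 - 264*(-336))) = (((-143)² - 14*(-143) - 14*706 - 143*706) - 218190)/(66930 + (-314 - 264*(-336))) = ((20449 + 2002 - 9884 - 100958) - 218190)/(66930 + (-314 + 88704)) = (-88391 - 218190)/(66930 + 88390) = -306581/155320 = -306581*1/155320 = -27871/14120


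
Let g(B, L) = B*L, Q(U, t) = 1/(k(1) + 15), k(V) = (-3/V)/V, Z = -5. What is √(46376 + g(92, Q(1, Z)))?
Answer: √417453/3 ≈ 215.37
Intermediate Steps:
k(V) = -3/V²
Q(U, t) = 1/12 (Q(U, t) = 1/(-3/1² + 15) = 1/(-3*1 + 15) = 1/(-3 + 15) = 1/12)
√(46376 + g(92, Q(1, Z))) = √(46376 + 92*(1/12)) = √(46376 + 23/3) = √(139151/3) = √417453/3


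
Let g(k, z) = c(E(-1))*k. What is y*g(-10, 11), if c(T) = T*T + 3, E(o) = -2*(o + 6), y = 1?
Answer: -1030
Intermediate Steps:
E(o) = -12 - 2*o (E(o) = -2*(6 + o) = -12 - 2*o)
c(T) = 3 + T² (c(T) = T² + 3 = 3 + T²)
g(k, z) = 103*k (g(k, z) = (3 + (-12 - 2*(-1))²)*k = (3 + (-12 + 2)²)*k = (3 + (-10)²)*k = (3 + 100)*k = 103*k)
y*g(-10, 11) = 1*(103*(-10)) = 1*(-1030) = -1030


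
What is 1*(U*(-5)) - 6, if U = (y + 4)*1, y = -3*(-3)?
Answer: -71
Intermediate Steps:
y = 9
U = 13 (U = (9 + 4)*1 = 13*1 = 13)
1*(U*(-5)) - 6 = 1*(13*(-5)) - 6 = 1*(-65) - 6 = -65 - 6 = -71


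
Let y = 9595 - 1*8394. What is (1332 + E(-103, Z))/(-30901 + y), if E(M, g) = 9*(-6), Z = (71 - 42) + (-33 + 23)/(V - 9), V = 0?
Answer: -71/1650 ≈ -0.043030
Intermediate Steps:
y = 1201 (y = 9595 - 8394 = 1201)
Z = 271/9 (Z = (71 - 42) + (-33 + 23)/(0 - 9) = 29 - 10/(-9) = 29 - 10*(-⅑) = 29 + 10/9 = 271/9 ≈ 30.111)
E(M, g) = -54
(1332 + E(-103, Z))/(-30901 + y) = (1332 - 54)/(-30901 + 1201) = 1278/(-29700) = 1278*(-1/29700) = -71/1650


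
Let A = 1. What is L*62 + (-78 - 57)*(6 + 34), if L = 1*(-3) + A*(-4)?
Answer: -5834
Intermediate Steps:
L = -7 (L = 1*(-3) + 1*(-4) = -3 - 4 = -7)
L*62 + (-78 - 57)*(6 + 34) = -7*62 + (-78 - 57)*(6 + 34) = -434 - 135*40 = -434 - 5400 = -5834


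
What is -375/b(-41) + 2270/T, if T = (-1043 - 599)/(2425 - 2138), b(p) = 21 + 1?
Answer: -7474265/18062 ≈ -413.81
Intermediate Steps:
b(p) = 22
T = -1642/287 ≈ -5.7213
-375/b(-41) + 2270/T = -375/22 + 2270/(-1642/287) = -375*1/22 + 2270*(-287/1642) = -375/22 - 325745/821 = -7474265/18062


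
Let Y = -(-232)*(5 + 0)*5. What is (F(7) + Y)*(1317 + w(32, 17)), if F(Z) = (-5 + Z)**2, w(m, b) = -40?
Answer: 7411708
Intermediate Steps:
Y = 5800 (Y = -(-232)*5*5 = -(-232)*25 = -232*(-25) = 5800)
(F(7) + Y)*(1317 + w(32, 17)) = ((-5 + 7)**2 + 5800)*(1317 - 40) = (2**2 + 5800)*1277 = (4 + 5800)*1277 = 5804*1277 = 7411708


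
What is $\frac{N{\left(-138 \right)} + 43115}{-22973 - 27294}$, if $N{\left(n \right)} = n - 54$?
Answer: $- \frac{42923}{50267} \approx -0.8539$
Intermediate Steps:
$N{\left(n \right)} = -54 + n$
$\frac{N{\left(-138 \right)} + 43115}{-22973 - 27294} = \frac{\left(-54 - 138\right) + 43115}{-22973 - 27294} = \frac{-192 + 43115}{-50267} = 42923 \left(- \frac{1}{50267}\right) = - \frac{42923}{50267}$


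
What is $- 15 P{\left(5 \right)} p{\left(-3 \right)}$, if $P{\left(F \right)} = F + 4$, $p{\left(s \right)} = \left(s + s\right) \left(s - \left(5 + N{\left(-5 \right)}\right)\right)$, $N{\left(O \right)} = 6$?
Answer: $-11340$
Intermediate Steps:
$p{\left(s \right)} = 2 s \left(-11 + s\right)$ ($p{\left(s \right)} = \left(s + s\right) \left(s - 11\right) = 2 s \left(s - 11\right) = 2 s \left(-11 + s\right)$)
$P{\left(F \right)} = 4 + F$
$- 15 P{\left(5 \right)} p{\left(-3 \right)} = - 15 \left(4 + 5\right) 2 \left(-3\right) \left(-11 - 3\right) = \left(-15\right) 9 \cdot 2 \left(-3\right) \left(-14\right) = \left(-135\right) 84 = -11340$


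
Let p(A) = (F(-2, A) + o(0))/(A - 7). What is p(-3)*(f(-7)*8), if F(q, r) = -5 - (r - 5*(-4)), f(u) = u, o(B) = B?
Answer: -616/5 ≈ -123.20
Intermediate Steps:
F(q, r) = -25 - r (F(q, r) = -5 - (r + 20) = -5 - (20 + r) = -5 + (-20 - r) = -25 - r)
p(A) = (-25 - A)/(-7 + A) (p(A) = ((-25 - A) + 0)/(A - 7) = (-25 - A)/(-7 + A))
p(-3)*(f(-7)*8) = ((-25 - 1*(-3))/(-7 - 3))*(-7*8) = ((-25 + 3)/(-10))*(-56) = -1/10*(-22)*(-56) = (11/5)*(-56) = -616/5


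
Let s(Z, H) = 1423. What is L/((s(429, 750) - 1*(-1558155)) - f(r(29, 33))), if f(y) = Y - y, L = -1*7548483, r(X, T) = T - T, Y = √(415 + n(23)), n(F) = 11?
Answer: -5886224010087/1216141768829 - 7548483*√426/2432283537658 ≈ -4.8401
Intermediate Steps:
Y = √426 (Y = √(415 + 11) = √426 ≈ 20.640)
r(X, T) = 0
L = -7548483
f(y) = √426 - y
L/((s(429, 750) - 1*(-1558155)) - f(r(29, 33))) = -7548483/((1423 - 1*(-1558155)) - (√426 - 1*0)) = -7548483/((1423 + 1558155) - (√426 + 0)) = -7548483/(1559578 - √426)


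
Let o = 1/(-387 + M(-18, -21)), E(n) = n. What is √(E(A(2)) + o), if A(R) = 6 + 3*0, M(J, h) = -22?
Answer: √1003277/409 ≈ 2.4490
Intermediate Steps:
A(R) = 6 (A(R) = 6 + 0 = 6)
o = -1/409 (o = 1/(-387 - 22) = 1/(-409) = -1/409 ≈ -0.0024450)
√(E(A(2)) + o) = √(6 - 1/409) = √(2453/409) = √1003277/409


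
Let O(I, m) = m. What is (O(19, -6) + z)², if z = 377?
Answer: 137641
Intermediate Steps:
(O(19, -6) + z)² = (-6 + 377)² = 371² = 137641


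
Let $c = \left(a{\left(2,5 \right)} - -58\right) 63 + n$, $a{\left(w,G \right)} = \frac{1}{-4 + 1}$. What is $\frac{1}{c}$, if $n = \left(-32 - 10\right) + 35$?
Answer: $\frac{1}{3626} \approx 0.00027579$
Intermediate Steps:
$a{\left(w,G \right)} = - \frac{1}{3}$ ($a{\left(w,G \right)} = \frac{1}{-3} = - \frac{1}{3}$)
$n = -7$ ($n = -42 + 35 = -7$)
$c = 3626$ ($c = \left(- \frac{1}{3} - -58\right) 63 - 7 = \left(- \frac{1}{3} + 58\right) 63 - 7 = \frac{173}{3} \cdot 63 - 7 = 3633 - 7 = 3626$)
$\frac{1}{c} = \frac{1}{3626}$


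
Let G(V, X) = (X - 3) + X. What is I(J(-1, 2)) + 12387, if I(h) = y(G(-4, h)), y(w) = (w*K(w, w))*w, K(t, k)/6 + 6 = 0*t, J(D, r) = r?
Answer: 12351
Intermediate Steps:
K(t, k) = -36 (K(t, k) = -36 + 6*(0*t) = -36 + 6*0 = -36 + 0 = -36)
G(V, X) = -3 + 2*X (G(V, X) = (-3 + X) + X = -3 + 2*X)
y(w) = -36*w² (y(w) = (w*(-36))*w = (-36*w)*w = -36*w²)
I(h) = -36*(-3 + 2*h)²
I(J(-1, 2)) + 12387 = -36*(-3 + 2*2)² + 12387 = -36*(-3 + 4)² + 12387 = -36*1² + 12387 = -36*1 + 12387 = -36 + 12387 = 12351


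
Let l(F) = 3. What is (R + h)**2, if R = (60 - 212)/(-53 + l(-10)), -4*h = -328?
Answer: 4519876/625 ≈ 7231.8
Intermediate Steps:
h = 82 (h = -1/4*(-328) = 82)
R = 76/25 (R = (60 - 212)/(-53 + 3) = -152/(-50) = -152*(-1/50) = 76/25 ≈ 3.0400)
(R + h)**2 = (76/25 + 82)**2 = (2126/25)**2 = 4519876/625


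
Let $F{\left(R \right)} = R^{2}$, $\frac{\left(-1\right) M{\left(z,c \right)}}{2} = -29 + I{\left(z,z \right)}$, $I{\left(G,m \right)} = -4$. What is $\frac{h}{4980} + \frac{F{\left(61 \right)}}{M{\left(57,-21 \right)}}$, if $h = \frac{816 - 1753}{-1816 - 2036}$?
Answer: $\frac{11896642667}{211012560} \approx 56.379$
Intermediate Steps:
$M{\left(z,c \right)} = 66$ ($M{\left(z,c \right)} = - 2 \left(-29 - 4\right) = \left(-2\right) \left(-33\right) = 66$)
$h = \frac{937}{3852}$ ($h = - \frac{937}{-3852} = \left(-937\right) \left(- \frac{1}{3852}\right) = \frac{937}{3852} \approx 0.24325$)
$\frac{h}{4980} + \frac{F{\left(61 \right)}}{M{\left(57,-21 \right)}} = \frac{937}{3852 \cdot 4980} + \frac{61^{2}}{66} = \frac{937}{3852} \cdot \frac{1}{4980} + 3721 \cdot \frac{1}{66} = \frac{937}{19182960} + \frac{3721}{66} = \frac{11896642667}{211012560}$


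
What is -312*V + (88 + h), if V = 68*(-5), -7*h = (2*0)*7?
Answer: 106168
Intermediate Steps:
h = 0 (h = -2*0*7/7 = -0*7 = -1/7*0 = 0)
V = -340
-312*V + (88 + h) = -312*(-340) + (88 + 0) = 106080 + 88 = 106168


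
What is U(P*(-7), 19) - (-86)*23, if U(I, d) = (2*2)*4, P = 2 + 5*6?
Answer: 1994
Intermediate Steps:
P = 32 (P = 2 + 30 = 32)
U(I, d) = 16 (U(I, d) = 4*4 = 16)
U(P*(-7), 19) - (-86)*23 = 16 - (-86)*23 = 16 - 1*(-1978) = 16 + 1978 = 1994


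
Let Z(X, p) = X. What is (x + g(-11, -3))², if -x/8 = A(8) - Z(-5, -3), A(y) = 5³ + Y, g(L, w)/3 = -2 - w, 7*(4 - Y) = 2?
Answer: 55756089/49 ≈ 1.1379e+6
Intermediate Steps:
Y = 26/7 (Y = 4 - ⅐*2 = 4 - 2/7 = 26/7 ≈ 3.7143)
g(L, w) = -6 - 3*w (g(L, w) = 3*(-2 - w) = -6 - 3*w)
A(y) = 901/7 (A(y) = 5³ + 26/7 = 125 + 26/7 = 901/7)
x = -7488/7 (x = -8*(901/7 - 1*(-5)) = -8*(901/7 + 5) = -8*936/7 = -7488/7 ≈ -1069.7)
(x + g(-11, -3))² = (-7488/7 + (-6 - 3*(-3)))² = (-7488/7 + (-6 + 9))² = (-7488/7 + 3)² = (-7467/7)² = 55756089/49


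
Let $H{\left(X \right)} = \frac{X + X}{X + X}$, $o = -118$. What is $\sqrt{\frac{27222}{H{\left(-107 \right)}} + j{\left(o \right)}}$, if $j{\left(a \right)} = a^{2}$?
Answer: $\sqrt{41146} \approx 202.84$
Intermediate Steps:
$H{\left(X \right)} = 1$ ($H{\left(X \right)} = \frac{2 X}{2 X} = 2 X \frac{1}{2 X} = 1$)
$\sqrt{\frac{27222}{H{\left(-107 \right)}} + j{\left(o \right)}} = \sqrt{\frac{27222}{1} + \left(-118\right)^{2}} = \sqrt{27222 \cdot 1 + 13924} = \sqrt{27222 + 13924} = \sqrt{41146}$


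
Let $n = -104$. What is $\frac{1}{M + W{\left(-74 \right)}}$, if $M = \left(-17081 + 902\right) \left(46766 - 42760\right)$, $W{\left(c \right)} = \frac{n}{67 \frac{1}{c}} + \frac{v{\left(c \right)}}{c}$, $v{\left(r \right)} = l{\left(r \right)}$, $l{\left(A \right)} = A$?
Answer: $- \frac{67}{4342468195} \approx -1.5429 \cdot 10^{-8}$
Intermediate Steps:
$v{\left(r \right)} = r$
$W{\left(c \right)} = 1 - \frac{104 c}{67}$ ($W{\left(c \right)} = - \frac{104}{67 \frac{1}{c}} + \frac{c}{c} = - 104 \frac{c}{67} + 1 = - \frac{104 c}{67} + 1 = 1 - \frac{104 c}{67}$)
$M = -64813074$ ($M = \left(-16179\right) 4006 = -64813074$)
$\frac{1}{M + W{\left(-74 \right)}} = \frac{1}{-64813074 + \left(1 - - \frac{7696}{67}\right)} = \frac{1}{-64813074 + \left(1 + \frac{7696}{67}\right)} = \frac{1}{-64813074 + \frac{7763}{67}} = \frac{1}{- \frac{4342468195}{67}} = - \frac{67}{4342468195}$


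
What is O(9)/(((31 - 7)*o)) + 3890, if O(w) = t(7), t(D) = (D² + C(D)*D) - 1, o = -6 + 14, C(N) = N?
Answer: 746977/192 ≈ 3890.5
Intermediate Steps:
o = 8
t(D) = -1 + 2*D² (t(D) = (D² + D*D) - 1 = (D² + D²) - 1 = 2*D² - 1 = -1 + 2*D²)
O(w) = 97 (O(w) = -1 + 2*7² = -1 + 2*49 = -1 + 98 = 97)
O(9)/(((31 - 7)*o)) + 3890 = 97/(((31 - 7)*8)) + 3890 = 97/((24*8)) + 3890 = 97/192 + 3890 = 746977/192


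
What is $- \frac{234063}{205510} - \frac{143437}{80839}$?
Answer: $- \frac{48399156727}{16613222890} \approx -2.9133$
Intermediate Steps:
$- \frac{234063}{205510} - \frac{143437}{80839} = - \frac{48399156727}{16613222890}$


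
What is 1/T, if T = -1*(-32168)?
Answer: 1/32168 ≈ 3.1087e-5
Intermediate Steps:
T = 32168
1/T = 1/32168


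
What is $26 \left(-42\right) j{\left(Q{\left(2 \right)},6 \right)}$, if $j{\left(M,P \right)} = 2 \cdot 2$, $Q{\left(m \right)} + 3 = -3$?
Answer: $-4368$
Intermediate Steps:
$Q{\left(m \right)} = -6$ ($Q{\left(m \right)} = -3 - 3 = -6$)
$j{\left(M,P \right)} = 4$
$26 \left(-42\right) j{\left(Q{\left(2 \right)},6 \right)} = 26 \left(-42\right) 4 = \left(-1092\right) 4 = -4368$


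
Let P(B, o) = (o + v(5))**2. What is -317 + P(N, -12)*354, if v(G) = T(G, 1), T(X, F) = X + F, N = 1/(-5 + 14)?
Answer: 12427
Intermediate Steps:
N = 1/9 ≈ 0.11111
T(X, F) = F + X
v(G) = 1 + G
P(B, o) = (6 + o)**2 (P(B, o) = (o + (1 + 5))**2 = (o + 6)**2 = (6 + o)**2)
-317 + P(N, -12)*354 = -317 + (6 - 12)**2*354 = -317 + (-6)**2*354 = -317 + 36*354 = -317 + 12744 = 12427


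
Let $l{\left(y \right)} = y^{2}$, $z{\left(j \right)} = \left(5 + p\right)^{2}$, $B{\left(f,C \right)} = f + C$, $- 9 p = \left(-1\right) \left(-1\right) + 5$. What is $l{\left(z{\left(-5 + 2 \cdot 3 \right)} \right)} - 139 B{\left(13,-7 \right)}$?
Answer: $- \frac{38993}{81} \approx -481.4$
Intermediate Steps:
$p = - \frac{2}{3}$ ($p = - \frac{\left(-1\right) \left(-1\right) + 5}{9} = - \frac{1 + 5}{9} = \left(- \frac{1}{9}\right) 6 = - \frac{2}{3} \approx -0.66667$)
$B{\left(f,C \right)} = C + f$
$z{\left(j \right)} = \frac{169}{9}$ ($z{\left(j \right)} = \left(5 - \frac{2}{3}\right)^{2} = \left(\frac{13}{3}\right)^{2} = \frac{169}{9}$)
$l{\left(z{\left(-5 + 2 \cdot 3 \right)} \right)} - 139 B{\left(13,-7 \right)} = \left(\frac{169}{9}\right)^{2} - 139 \left(-7 + 13\right) = \frac{28561}{81} - 834 = - \frac{38993}{81}$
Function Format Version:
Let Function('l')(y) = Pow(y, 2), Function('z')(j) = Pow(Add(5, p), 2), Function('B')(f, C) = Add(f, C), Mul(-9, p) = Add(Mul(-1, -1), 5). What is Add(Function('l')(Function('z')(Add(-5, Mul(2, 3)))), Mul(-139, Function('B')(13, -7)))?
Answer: Rational(-38993, 81) ≈ -481.40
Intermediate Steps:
p = Rational(-2, 3) (p = Mul(Rational(-1, 9), Add(Mul(-1, -1), 5)) = Mul(Rational(-1, 9), Add(1, 5)) = Mul(Rational(-1, 9), 6) = Rational(-2, 3) ≈ -0.66667)
Function('B')(f, C) = Add(C, f)
Function('z')(j) = Rational(169, 9) (Function('z')(j) = Pow(Add(5, Rational(-2, 3)), 2) = Pow(Rational(13, 3), 2) = Rational(169, 9))
Add(Function('l')(Function('z')(Add(-5, Mul(2, 3)))), Mul(-139, Function('B')(13, -7))) = Add(Pow(Rational(169, 9), 2), Mul(-139, Add(-7, 13))) = Add(Rational(28561, 81), Mul(-139, 6)) = Add(Rational(28561, 81), -834) = Rational(-38993, 81)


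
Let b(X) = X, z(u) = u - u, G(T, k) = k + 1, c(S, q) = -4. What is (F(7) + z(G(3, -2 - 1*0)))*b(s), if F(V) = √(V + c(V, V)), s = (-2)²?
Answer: 4*√3 ≈ 6.9282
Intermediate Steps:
s = 4
G(T, k) = 1 + k
z(u) = 0
F(V) = √(-4 + V) (F(V) = √(V - 4) = √(-4 + V))
(F(7) + z(G(3, -2 - 1*0)))*b(s) = (√(-4 + 7) + 0)*4 = (√3 + 0)*4 = √3*4 = 4*√3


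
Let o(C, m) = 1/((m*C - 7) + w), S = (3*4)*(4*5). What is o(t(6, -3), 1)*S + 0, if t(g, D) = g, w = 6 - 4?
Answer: 240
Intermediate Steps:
w = 2
S = 240 (S = 12*20 = 240)
o(C, m) = 1/(-5 + C*m) (o(C, m) = 1/((m*C - 7) + 2) = 1/((C*m - 7) + 2) = 1/((-7 + C*m) + 2) = 1/(-5 + C*m))
o(t(6, -3), 1)*S + 0 = 240/(-5 + 6*1) + 0 = 240/(-5 + 6) + 0 = 240/1 + 0 = 1*240 + 0 = 240 + 0 = 240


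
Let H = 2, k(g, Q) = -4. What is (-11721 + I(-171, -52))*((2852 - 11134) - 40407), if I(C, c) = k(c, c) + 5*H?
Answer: 570391635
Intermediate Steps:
I(C, c) = 6 (I(C, c) = -4 + 5*2 = -4 + 10 = 6)
(-11721 + I(-171, -52))*((2852 - 11134) - 40407) = (-11721 + 6)*((2852 - 11134) - 40407) = -11715*(-8282 - 40407) = -11715*(-48689) = 570391635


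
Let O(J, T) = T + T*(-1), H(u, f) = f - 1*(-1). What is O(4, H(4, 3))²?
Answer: 0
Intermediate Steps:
H(u, f) = 1 + f (H(u, f) = f + 1 = 1 + f)
O(J, T) = 0 (O(J, T) = T - T = 0)
O(4, H(4, 3))² = 0² = 0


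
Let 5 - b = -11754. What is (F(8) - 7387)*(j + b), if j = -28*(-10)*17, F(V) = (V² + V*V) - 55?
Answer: -120819966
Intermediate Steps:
b = 11759 (b = 5 - 1*(-11754) = 5 + 11754 = 11759)
F(V) = -55 + 2*V² (F(V) = (V² + V²) - 55 = 2*V² - 55 = -55 + 2*V²)
j = 4760 (j = 280*17 = 4760)
(F(8) - 7387)*(j + b) = ((-55 + 2*8²) - 7387)*(4760 + 11759) = ((-55 + 2*64) - 7387)*16519 = ((-55 + 128) - 7387)*16519 = (73 - 7387)*16519 = -7314*16519 = -120819966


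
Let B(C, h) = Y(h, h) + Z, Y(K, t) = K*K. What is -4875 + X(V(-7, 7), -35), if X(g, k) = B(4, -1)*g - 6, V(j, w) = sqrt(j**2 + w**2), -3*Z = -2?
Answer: -4881 + 35*sqrt(2)/3 ≈ -4864.5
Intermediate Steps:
Y(K, t) = K**2
Z = 2/3 (Z = -1/3*(-2) = 2/3 ≈ 0.66667)
B(C, h) = 2/3 + h**2 (B(C, h) = h**2 + 2/3 = 2/3 + h**2)
X(g, k) = -6 + 5*g/3 (X(g, k) = (2/3 + (-1)**2)*g - 6 = (2/3 + 1)*g - 6 = 5*g/3 - 6 = -6 + 5*g/3)
-4875 + X(V(-7, 7), -35) = -4875 + (-6 + 5*sqrt((-7)**2 + 7**2)/3) = -4875 + (-6 + 5*sqrt(49 + 49)/3) = -4875 + (-6 + 5*sqrt(98)/3) = -4875 + (-6 + 5*(7*sqrt(2))/3) = -4875 + (-6 + 35*sqrt(2)/3) = -4881 + 35*sqrt(2)/3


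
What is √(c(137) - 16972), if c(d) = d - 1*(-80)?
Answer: I*√16755 ≈ 129.44*I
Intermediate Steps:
c(d) = 80 + d (c(d) = d + 80 = 80 + d)
√(c(137) - 16972) = √((80 + 137) - 16972) = √(217 - 16972) = √(-16755) = I*√16755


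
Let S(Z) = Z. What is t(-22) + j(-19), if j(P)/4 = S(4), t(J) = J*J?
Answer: 500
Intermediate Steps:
t(J) = J**2
j(P) = 16 (j(P) = 4*4 = 16)
t(-22) + j(-19) = (-22)**2 + 16 = 484 + 16 = 500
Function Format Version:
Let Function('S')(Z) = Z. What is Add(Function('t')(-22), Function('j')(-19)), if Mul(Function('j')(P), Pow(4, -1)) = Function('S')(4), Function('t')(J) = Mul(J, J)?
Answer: 500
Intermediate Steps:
Function('t')(J) = Pow(J, 2)
Function('j')(P) = 16 (Function('j')(P) = Mul(4, 4) = 16)
Add(Function('t')(-22), Function('j')(-19)) = Add(Pow(-22, 2), 16) = Add(484, 16) = 500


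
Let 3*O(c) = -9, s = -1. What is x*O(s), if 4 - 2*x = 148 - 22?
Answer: 183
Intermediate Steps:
O(c) = -3 (O(c) = (1/3)*(-9) = -3)
x = -61 (x = 2 - (148 - 22)/2 = 2 - 1/2*126 = 2 - 63 = -61)
x*O(s) = -61*(-3) = 183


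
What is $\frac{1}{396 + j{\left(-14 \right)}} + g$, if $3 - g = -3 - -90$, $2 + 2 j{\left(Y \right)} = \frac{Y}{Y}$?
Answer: $- \frac{66442}{791} \approx -83.997$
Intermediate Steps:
$j{\left(Y \right)} = - \frac{1}{2}$ ($j{\left(Y \right)} = -1 + \frac{Y \frac{1}{Y}}{2} = -1 + \frac{1}{2} \cdot 1 = -1 + \frac{1}{2} = - \frac{1}{2}$)
$g = -84$ ($g = 3 - \left(-3 - -90\right) = 3 - \left(-3 + 90\right) = 3 - 87 = -84$)
$\frac{1}{396 + j{\left(-14 \right)}} + g = \frac{1}{396 - \frac{1}{2}} - 84 = \frac{1}{\frac{791}{2}} - 84 = \frac{2}{791} - 84 = - \frac{66442}{791}$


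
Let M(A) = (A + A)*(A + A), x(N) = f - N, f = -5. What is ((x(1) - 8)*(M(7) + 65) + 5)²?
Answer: 13315201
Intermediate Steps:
x(N) = -5 - N
M(A) = 4*A² (M(A) = (2*A)*(2*A) = 4*A²)
((x(1) - 8)*(M(7) + 65) + 5)² = (((-5 - 1*1) - 8)*(4*7² + 65) + 5)² = (((-5 - 1) - 8)*(4*49 + 65) + 5)² = ((-6 - 8)*(196 + 65) + 5)² = (-14*261 + 5)² = (-3654 + 5)² = (-3649)² = 13315201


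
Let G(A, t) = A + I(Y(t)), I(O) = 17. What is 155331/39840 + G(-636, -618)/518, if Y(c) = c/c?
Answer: 9300083/3439520 ≈ 2.7039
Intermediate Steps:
Y(c) = 1
G(A, t) = 17 + A (G(A, t) = A + 17 = 17 + A)
155331/39840 + G(-636, -618)/518 = 155331/39840 + (17 - 636)/518 = 155331*(1/39840) - 619*1/518 = 51777/13280 - 619/518 = 9300083/3439520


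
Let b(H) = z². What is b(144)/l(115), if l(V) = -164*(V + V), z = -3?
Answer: -9/37720 ≈ -0.00023860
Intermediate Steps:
l(V) = -328*V
b(H) = 9 (b(H) = (-3)² = 9)
b(144)/l(115) = 9/((-328*115)) = 9/(-37720) = 9*(-1/37720) = -9/37720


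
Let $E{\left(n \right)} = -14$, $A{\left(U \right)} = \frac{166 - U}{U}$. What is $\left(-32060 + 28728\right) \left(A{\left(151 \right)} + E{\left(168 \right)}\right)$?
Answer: $\frac{6993868}{151} \approx 46317.0$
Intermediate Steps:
$A{\left(U \right)} = \frac{166 - U}{U}$
$\left(-32060 + 28728\right) \left(A{\left(151 \right)} + E{\left(168 \right)}\right) = \left(-32060 + 28728\right) \left(\frac{166 - 151}{151} - 14\right) = - 3332 \left(\frac{166 - 151}{151} - 14\right) = - 3332 \left(\frac{1}{151} \cdot 15 - 14\right) = - 3332 \left(\frac{15}{151} - 14\right) = \left(-3332\right) \left(- \frac{2099}{151}\right) = \frac{6993868}{151}$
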